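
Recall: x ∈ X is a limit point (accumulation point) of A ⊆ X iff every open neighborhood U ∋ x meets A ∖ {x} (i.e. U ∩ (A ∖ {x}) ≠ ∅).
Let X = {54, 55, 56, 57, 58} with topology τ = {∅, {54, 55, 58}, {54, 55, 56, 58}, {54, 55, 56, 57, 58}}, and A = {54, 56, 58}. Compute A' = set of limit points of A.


A' = {54, 55, 56, 57, 58}

For each x ∈ X, list the open sets U ∈ τ with x ∈ U, then check whether U ∩ (A ∖ {x}) ≠ ∅ for every such U.
  x = 54: opens ∋ x are {54, 55, 58}, {54, 55, 56, 58}, {54, 55, 56, 57, 58}; each meets A ∖ {54}, so x IS a limit point.
  x = 55: opens ∋ x are {54, 55, 58}, {54, 55, 56, 58}, {54, 55, 56, 57, 58}; each meets A ∖ {55}, so x IS a limit point.
  x = 56: opens ∋ x are {54, 55, 56, 58}, {54, 55, 56, 57, 58}; each meets A ∖ {56}, so x IS a limit point.
  x = 57: opens ∋ x are {54, 55, 56, 57, 58}; each meets A ∖ {57}, so x IS a limit point.
  x = 58: opens ∋ x are {54, 55, 58}, {54, 55, 56, 58}, {54, 55, 56, 57, 58}; each meets A ∖ {58}, so x IS a limit point.
Collecting: A' = {54, 55, 56, 57, 58}.


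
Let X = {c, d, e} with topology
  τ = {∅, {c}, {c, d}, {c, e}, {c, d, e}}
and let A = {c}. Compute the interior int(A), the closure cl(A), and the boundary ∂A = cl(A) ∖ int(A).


int(A) = {c}, cl(A) = {c, d, e}, ∂A = {d, e}.

Closed sets in (X, τ) are complements of opens:
  closed(X, τ) = {∅, {d}, {e}, {d, e}, {c, d, e}}.
int(A) = ⋃ {U ∈ τ : U ⊆ A}. Opens contained in A: ∅, {c}.
Taking the union of these: int(A) = {c}.
cl(A) = ⋂ {C closed : A ⊆ C}. Closed sets containing A: {c, d, e}.
Intersecting these: cl(A) = {c, d, e}.
∂A = cl(A) ∖ int(A) = {c, d, e} ∖ {c} = {d, e}.


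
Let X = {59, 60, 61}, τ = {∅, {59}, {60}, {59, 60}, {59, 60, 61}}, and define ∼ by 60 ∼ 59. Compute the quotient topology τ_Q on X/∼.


X/∼ = {[59=60], [61]}; |τ_Q| = 3.

Equivalence classes: [59=60], [61].
Quotient map π: X → X/∼ sends 59 ↦ [59=60], 60 ↦ [59=60], 61 ↦ [61].
For each subset V ⊆ X/∼, compute π^{-1}(V) ⊆ X and check whether π^{-1}(V) ∈ τ. V is open in τ_Q iff π^{-1}(V) ∈ τ.
  V = {}: π^{-1}(V) = ∅ ∈ τ ✓.
  V = {[59=60]}: π^{-1}(V) = {59, 60} ∈ τ ✓.
  V = {[61]}: π^{-1}(V) = {61} ∉ τ ✗.
  V = {[59=60], [61]}: π^{-1}(V) = {59, 60, 61} ∈ τ ✓.
Open sets in the quotient: τ_Q = {{}, {[59=60]}, {[59=60], [61]}} (3 elements).


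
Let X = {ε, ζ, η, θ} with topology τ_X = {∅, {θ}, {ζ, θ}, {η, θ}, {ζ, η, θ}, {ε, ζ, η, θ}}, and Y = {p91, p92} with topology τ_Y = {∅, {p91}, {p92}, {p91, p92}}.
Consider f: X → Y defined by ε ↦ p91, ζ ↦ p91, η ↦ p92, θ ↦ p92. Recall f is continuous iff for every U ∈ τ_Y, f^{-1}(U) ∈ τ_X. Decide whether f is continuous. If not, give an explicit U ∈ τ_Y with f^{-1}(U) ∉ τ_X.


f is NOT continuous.

Compute f^{-1}(U) for each U ∈ τ_Y:
  U = ∅: f^{-1}(U) = ∅ ∈ τ_X ✓.
  U = {p91}: f^{-1}(U) = {ε, ζ} ∉ τ_X ✗.
  U = {p92}: f^{-1}(U) = {η, θ} ∈ τ_X ✓.
  U = {p91, p92}: f^{-1}(U) = {ε, ζ, η, θ} ∈ τ_X ✓.
Found U = {p91} with f^{-1}(U) = {ε, ζ} not in τ_X. Therefore f is NOT continuous.


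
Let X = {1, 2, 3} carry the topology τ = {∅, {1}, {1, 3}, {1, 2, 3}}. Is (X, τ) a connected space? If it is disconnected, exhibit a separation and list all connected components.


(X, τ) is connected.

Find clopen sets (U ∈ τ with X ∖ U ∈ τ):
  U = ∅, X ∖ U = {1, 2, 3} — both open, so U is clopen.
  U = {1, 2, 3}, X ∖ U = ∅ — both open, so U is clopen.
Only trivial clopens (∅ and X) exist, so (X, τ) is connected.
Compute connected components by grouping points that agree on all clopens:
  component: {1, 2, 3}


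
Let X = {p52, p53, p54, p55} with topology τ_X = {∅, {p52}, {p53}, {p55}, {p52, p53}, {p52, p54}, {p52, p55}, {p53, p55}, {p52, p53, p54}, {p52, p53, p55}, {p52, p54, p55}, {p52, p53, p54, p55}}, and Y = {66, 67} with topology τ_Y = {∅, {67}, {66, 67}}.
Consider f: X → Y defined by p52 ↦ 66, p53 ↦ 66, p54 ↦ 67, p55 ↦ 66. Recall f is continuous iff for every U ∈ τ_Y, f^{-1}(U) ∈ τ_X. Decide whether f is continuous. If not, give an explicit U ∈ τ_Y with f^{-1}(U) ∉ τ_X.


f is NOT continuous.

Compute f^{-1}(U) for each U ∈ τ_Y:
  U = ∅: f^{-1}(U) = ∅ ∈ τ_X ✓.
  U = {67}: f^{-1}(U) = {p54} ∉ τ_X ✗.
  U = {66, 67}: f^{-1}(U) = {p52, p53, p54, p55} ∈ τ_X ✓.
Found U = {67} with f^{-1}(U) = {p54} not in τ_X. Therefore f is NOT continuous.


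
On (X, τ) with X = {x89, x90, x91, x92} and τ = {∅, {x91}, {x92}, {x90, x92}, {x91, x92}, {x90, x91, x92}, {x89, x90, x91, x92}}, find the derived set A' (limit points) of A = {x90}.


A' = {x89}

For each x ∈ X, list the open sets U ∈ τ with x ∈ U, then check whether U ∩ (A ∖ {x}) ≠ ∅ for every such U.
  x = x89: opens ∋ x are {x89, x90, x91, x92}; each meets A ∖ {x89}, so x IS a limit point.
  x = x90: open {x90, x92} ∋ x has {x90, x92} ∩ (A ∖ {x90}) = ∅, so x is NOT a limit point.
  x = x91: open {x91} ∋ x has {x91} ∩ (A ∖ {x91}) = ∅, so x is NOT a limit point.
  x = x92: open {x92} ∋ x has {x92} ∩ (A ∖ {x92}) = ∅, so x is NOT a limit point.
Collecting: A' = {x89}.


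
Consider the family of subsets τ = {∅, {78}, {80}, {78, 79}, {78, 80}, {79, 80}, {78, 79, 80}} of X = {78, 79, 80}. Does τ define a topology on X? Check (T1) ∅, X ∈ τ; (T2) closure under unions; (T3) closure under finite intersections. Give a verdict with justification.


τ is NOT a topology on X.

Axiom (T1): ∅ ∈ τ? Yes; X ∈ τ? Yes.
Axiom (T2/T3): check pairwise unions and intersections of members of τ.
Counterexample for (T3): {78, 79} ∩ {79, 80} = {79} ∉ τ. Therefore τ is NOT a topology.


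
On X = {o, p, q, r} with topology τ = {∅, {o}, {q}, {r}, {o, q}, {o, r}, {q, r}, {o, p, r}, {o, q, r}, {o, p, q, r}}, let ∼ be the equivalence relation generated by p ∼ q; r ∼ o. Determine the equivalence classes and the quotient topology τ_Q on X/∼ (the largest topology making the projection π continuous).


X/∼ = {[o=r], [p=q]}; |τ_Q| = 3.

Equivalence classes: [o=r], [p=q].
Quotient map π: X → X/∼ sends o ↦ [o=r], p ↦ [p=q], q ↦ [p=q], r ↦ [o=r].
For each subset V ⊆ X/∼, compute π^{-1}(V) ⊆ X and check whether π^{-1}(V) ∈ τ. V is open in τ_Q iff π^{-1}(V) ∈ τ.
  V = {}: π^{-1}(V) = ∅ ∈ τ ✓.
  V = {[o=r]}: π^{-1}(V) = {o, r} ∈ τ ✓.
  V = {[p=q]}: π^{-1}(V) = {p, q} ∉ τ ✗.
  V = {[o=r], [p=q]}: π^{-1}(V) = {o, p, q, r} ∈ τ ✓.
Open sets in the quotient: τ_Q = {{}, {[o=r]}, {[o=r], [p=q]}} (3 elements).


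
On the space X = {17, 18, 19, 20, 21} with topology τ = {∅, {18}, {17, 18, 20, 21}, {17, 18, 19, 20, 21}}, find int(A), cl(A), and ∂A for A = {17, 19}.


int(A) = ∅, cl(A) = {17, 19, 20, 21}, ∂A = {17, 19, 20, 21}.

Closed sets in (X, τ) are complements of opens:
  closed(X, τ) = {∅, {19}, {17, 19, 20, 21}, {17, 18, 19, 20, 21}}.
int(A) = ⋃ {U ∈ τ : U ⊆ A}. Opens contained in A: ∅.
Taking the union of these: int(A) = ∅.
cl(A) = ⋂ {C closed : A ⊆ C}. Closed sets containing A: {17, 19, 20, 21}, {17, 18, 19, 20, 21}.
Intersecting these: cl(A) = {17, 19, 20, 21}.
∂A = cl(A) ∖ int(A) = {17, 19, 20, 21} ∖ ∅ = {17, 19, 20, 21}.


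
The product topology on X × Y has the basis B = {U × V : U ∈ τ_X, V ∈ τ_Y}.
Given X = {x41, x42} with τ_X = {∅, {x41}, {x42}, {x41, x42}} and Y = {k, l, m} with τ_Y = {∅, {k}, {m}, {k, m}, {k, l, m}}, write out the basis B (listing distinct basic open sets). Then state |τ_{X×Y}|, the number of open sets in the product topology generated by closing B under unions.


Basis B = {∅ × ∅, {x41} × {k}, {x41} × {m}, {x42} × {k}, {x42} × {m}, {x41} × {k, m}, {x41, x42} × {k}, {x41, x42} × {m}, {x42} × {k, m}, {x41} × {k, l, m}, {x42} × {k, l, m}, {x41, x42} × {k, m}, {x41, x42} × {k, l, m}}; |τ_{X×Y}| = 25.

Enumerate products U × V with U ∈ τ_X, V ∈ τ_Y (deduplicated):
  ∅ × ∅ = {} (∅)
  {x41} × {k} = {(x41,k)}
  {x41} × {m} = {(x41,m)}
  {x42} × {k} = {(x42,k)}
  {x42} × {m} = {(x42,m)}
  {x41} × {k, m} = {(x41,k), (x41,m)}
  {x41, x42} × {k} = {(x41,k), (x42,k)}
  {x41, x42} × {m} = {(x41,m), (x42,m)}
  {x42} × {k, m} = {(x42,k), (x42,m)}
  {x41} × {k, l, m} = {(x41,k), (x41,l), (x41,m)}
  {x42} × {k, l, m} = {(x42,k), (x42,l), (x42,m)}
  {x41, x42} × {k, m} = {(x41,k), (x41,m), (x42,k), (x42,m)}
  {x41, x42} × {k, l, m} = {(x41,k), (x41,l), (x41,m), (x42,k), (x42,l), (x42,m)}
These 13 distinct sets form the basis B.
Close under arbitrary unions to get τ_{X×Y}; counting gives |τ_{X×Y}| = 25.


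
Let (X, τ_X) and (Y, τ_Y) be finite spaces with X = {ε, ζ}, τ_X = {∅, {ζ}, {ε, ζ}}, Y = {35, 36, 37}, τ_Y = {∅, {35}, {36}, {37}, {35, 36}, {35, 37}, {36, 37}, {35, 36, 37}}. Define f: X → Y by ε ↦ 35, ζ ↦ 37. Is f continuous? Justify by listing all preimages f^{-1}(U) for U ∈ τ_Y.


f is NOT continuous.

Compute f^{-1}(U) for each U ∈ τ_Y:
  U = ∅: f^{-1}(U) = ∅ ∈ τ_X ✓.
  U = {35}: f^{-1}(U) = {ε} ∉ τ_X ✗.
  U = {36}: f^{-1}(U) = ∅ ∈ τ_X ✓.
  U = {37}: f^{-1}(U) = {ζ} ∈ τ_X ✓.
  U = {35, 36}: f^{-1}(U) = {ε} ∉ τ_X ✗.
  U = {35, 37}: f^{-1}(U) = {ε, ζ} ∈ τ_X ✓.
  U = {36, 37}: f^{-1}(U) = {ζ} ∈ τ_X ✓.
  U = {35, 36, 37}: f^{-1}(U) = {ε, ζ} ∈ τ_X ✓.
Found U = {35} with f^{-1}(U) = {ε} not in τ_X. Therefore f is NOT continuous.


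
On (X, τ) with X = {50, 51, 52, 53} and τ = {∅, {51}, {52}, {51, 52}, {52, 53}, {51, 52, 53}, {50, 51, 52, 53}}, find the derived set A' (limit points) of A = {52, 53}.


A' = {50, 53}

For each x ∈ X, list the open sets U ∈ τ with x ∈ U, then check whether U ∩ (A ∖ {x}) ≠ ∅ for every such U.
  x = 50: opens ∋ x are {50, 51, 52, 53}; each meets A ∖ {50}, so x IS a limit point.
  x = 51: open {51} ∋ x has {51} ∩ (A ∖ {51}) = ∅, so x is NOT a limit point.
  x = 52: open {52} ∋ x has {52} ∩ (A ∖ {52}) = ∅, so x is NOT a limit point.
  x = 53: opens ∋ x are {52, 53}, {51, 52, 53}, {50, 51, 52, 53}; each meets A ∖ {53}, so x IS a limit point.
Collecting: A' = {50, 53}.


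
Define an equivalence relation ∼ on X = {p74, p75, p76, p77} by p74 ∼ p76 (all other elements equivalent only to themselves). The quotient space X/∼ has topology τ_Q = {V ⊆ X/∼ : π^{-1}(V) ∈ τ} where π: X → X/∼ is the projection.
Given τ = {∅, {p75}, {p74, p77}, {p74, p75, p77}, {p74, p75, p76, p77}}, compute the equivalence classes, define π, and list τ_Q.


X/∼ = {[p74=p76], [p75], [p77]}; |τ_Q| = 3.

Equivalence classes: [p74=p76], [p75], [p77].
Quotient map π: X → X/∼ sends p74 ↦ [p74=p76], p75 ↦ [p75], p76 ↦ [p74=p76], p77 ↦ [p77].
For each subset V ⊆ X/∼, compute π^{-1}(V) ⊆ X and check whether π^{-1}(V) ∈ τ. V is open in τ_Q iff π^{-1}(V) ∈ τ.
  V = {}: π^{-1}(V) = ∅ ∈ τ ✓.
  V = {[p74=p76]}: π^{-1}(V) = {p74, p76} ∉ τ ✗.
  V = {[p75]}: π^{-1}(V) = {p75} ∈ τ ✓.
  V = {[p74=p76], [p75]}: π^{-1}(V) = {p74, p75, p76} ∉ τ ✗.
  V = {[p77]}: π^{-1}(V) = {p77} ∉ τ ✗.
  V = {[p74=p76], [p77]}: π^{-1}(V) = {p74, p76, p77} ∉ τ ✗.
  V = {[p75], [p77]}: π^{-1}(V) = {p75, p77} ∉ τ ✗.
  V = {[p74=p76], [p75], [p77]}: π^{-1}(V) = {p74, p75, p76, p77} ∈ τ ✓.
Open sets in the quotient: τ_Q = {{}, {[p75]}, {[p74=p76], [p75], [p77]}} (3 elements).


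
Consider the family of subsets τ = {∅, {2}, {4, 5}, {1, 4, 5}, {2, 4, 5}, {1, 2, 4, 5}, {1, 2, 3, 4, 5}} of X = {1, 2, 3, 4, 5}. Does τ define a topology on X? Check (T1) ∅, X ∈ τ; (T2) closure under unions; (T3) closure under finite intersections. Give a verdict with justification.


τ IS a topology on X.

Axiom (T1): ∅ ∈ τ? Yes; X ∈ τ? Yes.
Axiom (T2/T3): check pairwise unions and intersections of members of τ.
All pairwise intersections and unions checked — each lies in τ. Therefore τ satisfies (T1), (T2), (T3): it IS a topology on X.


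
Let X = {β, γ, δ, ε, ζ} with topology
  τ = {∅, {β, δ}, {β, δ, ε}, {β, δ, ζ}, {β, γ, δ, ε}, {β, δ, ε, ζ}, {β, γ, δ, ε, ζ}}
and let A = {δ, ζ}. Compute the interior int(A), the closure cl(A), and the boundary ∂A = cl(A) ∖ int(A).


int(A) = ∅, cl(A) = {β, γ, δ, ε, ζ}, ∂A = {β, γ, δ, ε, ζ}.

Closed sets in (X, τ) are complements of opens:
  closed(X, τ) = {∅, {γ}, {ζ}, {γ, ε}, {γ, ζ}, {γ, ε, ζ}, {β, γ, δ, ε, ζ}}.
int(A) = ⋃ {U ∈ τ : U ⊆ A}. Opens contained in A: ∅.
Taking the union of these: int(A) = ∅.
cl(A) = ⋂ {C closed : A ⊆ C}. Closed sets containing A: {β, γ, δ, ε, ζ}.
Intersecting these: cl(A) = {β, γ, δ, ε, ζ}.
∂A = cl(A) ∖ int(A) = {β, γ, δ, ε, ζ} ∖ ∅ = {β, γ, δ, ε, ζ}.


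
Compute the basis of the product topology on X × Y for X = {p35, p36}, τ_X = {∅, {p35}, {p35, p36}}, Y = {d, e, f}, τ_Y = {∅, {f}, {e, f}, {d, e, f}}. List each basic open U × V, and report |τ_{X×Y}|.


Basis B = {∅ × ∅, {p35} × {f}, {p35} × {e, f}, {p35, p36} × {f}, {p35} × {d, e, f}, {p35, p36} × {e, f}, {p35, p36} × {d, e, f}}; |τ_{X×Y}| = 10.

Enumerate products U × V with U ∈ τ_X, V ∈ τ_Y (deduplicated):
  ∅ × ∅ = {} (∅)
  {p35} × {f} = {(p35,f)}
  {p35} × {e, f} = {(p35,e), (p35,f)}
  {p35, p36} × {f} = {(p35,f), (p36,f)}
  {p35} × {d, e, f} = {(p35,d), (p35,e), (p35,f)}
  {p35, p36} × {e, f} = {(p35,e), (p35,f), (p36,e), (p36,f)}
  {p35, p36} × {d, e, f} = {(p35,d), (p35,e), (p35,f), (p36,d), (p36,e), (p36,f)}
These 7 distinct sets form the basis B.
Close under arbitrary unions to get τ_{X×Y}; counting gives |τ_{X×Y}| = 10.


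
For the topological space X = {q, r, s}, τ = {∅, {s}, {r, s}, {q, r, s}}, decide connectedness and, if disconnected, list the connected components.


(X, τ) is connected.

Find clopen sets (U ∈ τ with X ∖ U ∈ τ):
  U = ∅, X ∖ U = {q, r, s} — both open, so U is clopen.
  U = {q, r, s}, X ∖ U = ∅ — both open, so U is clopen.
Only trivial clopens (∅ and X) exist, so (X, τ) is connected.
Compute connected components by grouping points that agree on all clopens:
  component: {q, r, s}


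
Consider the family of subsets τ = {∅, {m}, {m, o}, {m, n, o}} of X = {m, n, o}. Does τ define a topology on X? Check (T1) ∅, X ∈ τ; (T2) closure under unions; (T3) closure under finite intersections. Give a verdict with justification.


τ IS a topology on X.

Axiom (T1): ∅ ∈ τ? Yes; X ∈ τ? Yes.
Axiom (T2/T3): check pairwise unions and intersections of members of τ.
All pairwise intersections and unions checked — each lies in τ. Therefore τ satisfies (T1), (T2), (T3): it IS a topology on X.


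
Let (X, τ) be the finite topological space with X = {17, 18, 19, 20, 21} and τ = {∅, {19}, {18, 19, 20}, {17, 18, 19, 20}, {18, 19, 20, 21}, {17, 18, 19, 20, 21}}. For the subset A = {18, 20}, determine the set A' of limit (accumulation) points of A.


A' = {17, 18, 20, 21}

For each x ∈ X, list the open sets U ∈ τ with x ∈ U, then check whether U ∩ (A ∖ {x}) ≠ ∅ for every such U.
  x = 17: opens ∋ x are {17, 18, 19, 20}, {17, 18, 19, 20, 21}; each meets A ∖ {17}, so x IS a limit point.
  x = 18: opens ∋ x are {18, 19, 20}, {17, 18, 19, 20}, {18, 19, 20, 21}, {17, 18, 19, 20, 21}; each meets A ∖ {18}, so x IS a limit point.
  x = 19: open {19} ∋ x has {19} ∩ (A ∖ {19}) = ∅, so x is NOT a limit point.
  x = 20: opens ∋ x are {18, 19, 20}, {17, 18, 19, 20}, {18, 19, 20, 21}, {17, 18, 19, 20, 21}; each meets A ∖ {20}, so x IS a limit point.
  x = 21: opens ∋ x are {18, 19, 20, 21}, {17, 18, 19, 20, 21}; each meets A ∖ {21}, so x IS a limit point.
Collecting: A' = {17, 18, 20, 21}.


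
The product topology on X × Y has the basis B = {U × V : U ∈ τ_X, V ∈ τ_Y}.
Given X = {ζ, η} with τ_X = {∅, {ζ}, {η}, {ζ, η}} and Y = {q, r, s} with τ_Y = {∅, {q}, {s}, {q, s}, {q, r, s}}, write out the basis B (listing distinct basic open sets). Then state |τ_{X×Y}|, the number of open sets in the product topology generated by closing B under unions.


Basis B = {∅ × ∅, {ζ} × {q}, {ζ} × {s}, {η} × {q}, {η} × {s}, {ζ} × {q, s}, {ζ, η} × {q}, {ζ, η} × {s}, {η} × {q, s}, {ζ} × {q, r, s}, {η} × {q, r, s}, {ζ, η} × {q, s}, {ζ, η} × {q, r, s}}; |τ_{X×Y}| = 25.

Enumerate products U × V with U ∈ τ_X, V ∈ τ_Y (deduplicated):
  ∅ × ∅ = {} (∅)
  {ζ} × {q} = {(ζ,q)}
  {ζ} × {s} = {(ζ,s)}
  {η} × {q} = {(η,q)}
  {η} × {s} = {(η,s)}
  {ζ} × {q, s} = {(ζ,q), (ζ,s)}
  {ζ, η} × {q} = {(ζ,q), (η,q)}
  {ζ, η} × {s} = {(ζ,s), (η,s)}
  {η} × {q, s} = {(η,q), (η,s)}
  {ζ} × {q, r, s} = {(ζ,q), (ζ,r), (ζ,s)}
  {η} × {q, r, s} = {(η,q), (η,r), (η,s)}
  {ζ, η} × {q, s} = {(ζ,q), (ζ,s), (η,q), (η,s)}
  {ζ, η} × {q, r, s} = {(ζ,q), (ζ,r), (ζ,s), (η,q), (η,r), (η,s)}
These 13 distinct sets form the basis B.
Close under arbitrary unions to get τ_{X×Y}; counting gives |τ_{X×Y}| = 25.


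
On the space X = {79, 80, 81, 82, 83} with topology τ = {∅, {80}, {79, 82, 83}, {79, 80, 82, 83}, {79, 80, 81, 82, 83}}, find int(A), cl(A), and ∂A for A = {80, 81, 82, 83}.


int(A) = {80}, cl(A) = {79, 80, 81, 82, 83}, ∂A = {79, 81, 82, 83}.

Closed sets in (X, τ) are complements of opens:
  closed(X, τ) = {∅, {81}, {80, 81}, {79, 81, 82, 83}, {79, 80, 81, 82, 83}}.
int(A) = ⋃ {U ∈ τ : U ⊆ A}. Opens contained in A: ∅, {80}.
Taking the union of these: int(A) = {80}.
cl(A) = ⋂ {C closed : A ⊆ C}. Closed sets containing A: {79, 80, 81, 82, 83}.
Intersecting these: cl(A) = {79, 80, 81, 82, 83}.
∂A = cl(A) ∖ int(A) = {79, 80, 81, 82, 83} ∖ {80} = {79, 81, 82, 83}.


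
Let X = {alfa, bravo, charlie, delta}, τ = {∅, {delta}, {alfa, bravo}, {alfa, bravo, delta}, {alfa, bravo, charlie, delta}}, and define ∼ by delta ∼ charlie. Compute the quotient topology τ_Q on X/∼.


X/∼ = {[alfa], [bravo], [charlie=delta]}; |τ_Q| = 3.

Equivalence classes: [alfa], [bravo], [charlie=delta].
Quotient map π: X → X/∼ sends alfa ↦ [alfa], bravo ↦ [bravo], charlie ↦ [charlie=delta], delta ↦ [charlie=delta].
For each subset V ⊆ X/∼, compute π^{-1}(V) ⊆ X and check whether π^{-1}(V) ∈ τ. V is open in τ_Q iff π^{-1}(V) ∈ τ.
  V = {}: π^{-1}(V) = ∅ ∈ τ ✓.
  V = {[alfa]}: π^{-1}(V) = {alfa} ∉ τ ✗.
  V = {[bravo]}: π^{-1}(V) = {bravo} ∉ τ ✗.
  V = {[alfa], [bravo]}: π^{-1}(V) = {alfa, bravo} ∈ τ ✓.
  V = {[charlie=delta]}: π^{-1}(V) = {charlie, delta} ∉ τ ✗.
  V = {[alfa], [charlie=delta]}: π^{-1}(V) = {alfa, charlie, delta} ∉ τ ✗.
  V = {[bravo], [charlie=delta]}: π^{-1}(V) = {bravo, charlie, delta} ∉ τ ✗.
  V = {[alfa], [bravo], [charlie=delta]}: π^{-1}(V) = {alfa, bravo, charlie, delta} ∈ τ ✓.
Open sets in the quotient: τ_Q = {{}, {[alfa], [bravo]}, {[alfa], [bravo], [charlie=delta]}} (3 elements).


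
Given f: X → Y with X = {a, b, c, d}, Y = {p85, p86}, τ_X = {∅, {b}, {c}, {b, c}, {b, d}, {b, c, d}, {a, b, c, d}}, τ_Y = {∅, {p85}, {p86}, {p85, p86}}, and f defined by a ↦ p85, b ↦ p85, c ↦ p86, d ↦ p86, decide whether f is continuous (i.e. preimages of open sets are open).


f is NOT continuous.

Compute f^{-1}(U) for each U ∈ τ_Y:
  U = ∅: f^{-1}(U) = ∅ ∈ τ_X ✓.
  U = {p85}: f^{-1}(U) = {a, b} ∉ τ_X ✗.
  U = {p86}: f^{-1}(U) = {c, d} ∉ τ_X ✗.
  U = {p85, p86}: f^{-1}(U) = {a, b, c, d} ∈ τ_X ✓.
Found U = {p85} with f^{-1}(U) = {a, b} not in τ_X. Therefore f is NOT continuous.


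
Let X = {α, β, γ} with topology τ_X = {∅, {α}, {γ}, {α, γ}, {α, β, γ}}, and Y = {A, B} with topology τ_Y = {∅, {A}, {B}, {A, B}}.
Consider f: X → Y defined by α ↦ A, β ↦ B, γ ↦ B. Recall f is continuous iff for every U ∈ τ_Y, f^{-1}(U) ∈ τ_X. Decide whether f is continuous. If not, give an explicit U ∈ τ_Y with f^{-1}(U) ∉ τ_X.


f is NOT continuous.

Compute f^{-1}(U) for each U ∈ τ_Y:
  U = ∅: f^{-1}(U) = ∅ ∈ τ_X ✓.
  U = {A}: f^{-1}(U) = {α} ∈ τ_X ✓.
  U = {B}: f^{-1}(U) = {β, γ} ∉ τ_X ✗.
  U = {A, B}: f^{-1}(U) = {α, β, γ} ∈ τ_X ✓.
Found U = {B} with f^{-1}(U) = {β, γ} not in τ_X. Therefore f is NOT continuous.


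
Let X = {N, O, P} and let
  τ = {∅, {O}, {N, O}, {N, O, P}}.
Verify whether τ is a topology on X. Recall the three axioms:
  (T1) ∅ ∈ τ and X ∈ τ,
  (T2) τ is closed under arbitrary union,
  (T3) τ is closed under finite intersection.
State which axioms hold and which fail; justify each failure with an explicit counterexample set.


τ IS a topology on X.

Axiom (T1): ∅ ∈ τ? Yes; X ∈ τ? Yes.
Axiom (T2/T3): check pairwise unions and intersections of members of τ.
All pairwise intersections and unions checked — each lies in τ. Therefore τ satisfies (T1), (T2), (T3): it IS a topology on X.


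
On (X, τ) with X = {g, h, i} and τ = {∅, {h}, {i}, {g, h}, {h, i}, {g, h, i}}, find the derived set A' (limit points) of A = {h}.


A' = {g}

For each x ∈ X, list the open sets U ∈ τ with x ∈ U, then check whether U ∩ (A ∖ {x}) ≠ ∅ for every such U.
  x = g: opens ∋ x are {g, h}, {g, h, i}; each meets A ∖ {g}, so x IS a limit point.
  x = h: open {h} ∋ x has {h} ∩ (A ∖ {h}) = ∅, so x is NOT a limit point.
  x = i: open {i} ∋ x has {i} ∩ (A ∖ {i}) = ∅, so x is NOT a limit point.
Collecting: A' = {g}.


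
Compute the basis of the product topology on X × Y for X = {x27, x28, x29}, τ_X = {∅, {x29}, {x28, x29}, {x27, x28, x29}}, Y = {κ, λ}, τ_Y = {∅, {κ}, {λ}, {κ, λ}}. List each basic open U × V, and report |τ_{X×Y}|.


Basis B = {∅ × ∅, {x29} × {κ}, {x29} × {λ}, {x28, x29} × {κ}, {x28, x29} × {λ}, {x29} × {κ, λ}, {x27, x28, x29} × {κ}, {x27, x28, x29} × {λ}, {x28, x29} × {κ, λ}, {x27, x28, x29} × {κ, λ}}; |τ_{X×Y}| = 16.

Enumerate products U × V with U ∈ τ_X, V ∈ τ_Y (deduplicated):
  ∅ × ∅ = {} (∅)
  {x29} × {κ} = {(x29,κ)}
  {x29} × {λ} = {(x29,λ)}
  {x28, x29} × {κ} = {(x28,κ), (x29,κ)}
  {x28, x29} × {λ} = {(x28,λ), (x29,λ)}
  {x29} × {κ, λ} = {(x29,κ), (x29,λ)}
  {x27, x28, x29} × {κ} = {(x27,κ), (x28,κ), (x29,κ)}
  {x27, x28, x29} × {λ} = {(x27,λ), (x28,λ), (x29,λ)}
  {x28, x29} × {κ, λ} = {(x28,κ), (x28,λ), (x29,κ), (x29,λ)}
  {x27, x28, x29} × {κ, λ} = {(x27,κ), (x27,λ), (x28,κ), (x28,λ), (x29,κ), (x29,λ)}
These 10 distinct sets form the basis B.
Close under arbitrary unions to get τ_{X×Y}; counting gives |τ_{X×Y}| = 16.


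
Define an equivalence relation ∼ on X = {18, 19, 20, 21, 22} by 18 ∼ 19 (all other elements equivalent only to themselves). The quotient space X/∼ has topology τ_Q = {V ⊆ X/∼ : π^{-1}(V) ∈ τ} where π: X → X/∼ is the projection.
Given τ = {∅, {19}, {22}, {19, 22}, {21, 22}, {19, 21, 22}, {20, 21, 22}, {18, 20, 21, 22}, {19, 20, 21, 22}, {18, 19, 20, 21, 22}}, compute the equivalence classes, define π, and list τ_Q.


X/∼ = {[18=19], [20], [21], [22]}; |τ_Q| = 5.

Equivalence classes: [18=19], [20], [21], [22].
Quotient map π: X → X/∼ sends 18 ↦ [18=19], 19 ↦ [18=19], 20 ↦ [20], 21 ↦ [21], 22 ↦ [22].
For each subset V ⊆ X/∼, compute π^{-1}(V) ⊆ X and check whether π^{-1}(V) ∈ τ. V is open in τ_Q iff π^{-1}(V) ∈ τ.
  V = {}: π^{-1}(V) = ∅ ∈ τ ✓.
  V = {[18=19]}: π^{-1}(V) = {18, 19} ∉ τ ✗.
  V = {[20]}: π^{-1}(V) = {20} ∉ τ ✗.
  V = {[18=19], [20]}: π^{-1}(V) = {18, 19, 20} ∉ τ ✗.
  V = {[21]}: π^{-1}(V) = {21} ∉ τ ✗.
  V = {[18=19], [21]}: π^{-1}(V) = {18, 19, 21} ∉ τ ✗.
  V = {[20], [21]}: π^{-1}(V) = {20, 21} ∉ τ ✗.
  V = {[18=19], [20], [21]}: π^{-1}(V) = {18, 19, 20, 21} ∉ τ ✗.
  V = {[22]}: π^{-1}(V) = {22} ∈ τ ✓.
  V = {[18=19], [22]}: π^{-1}(V) = {18, 19, 22} ∉ τ ✗.
  V = {[20], [22]}: π^{-1}(V) = {20, 22} ∉ τ ✗.
  V = {[18=19], [20], [22]}: π^{-1}(V) = {18, 19, 20, 22} ∉ τ ✗.
  V = {[21], [22]}: π^{-1}(V) = {21, 22} ∈ τ ✓.
  V = {[18=19], [21], [22]}: π^{-1}(V) = {18, 19, 21, 22} ∉ τ ✗.
  V = {[20], [21], [22]}: π^{-1}(V) = {20, 21, 22} ∈ τ ✓.
  V = {[18=19], [20], [21], [22]}: π^{-1}(V) = {18, 19, 20, 21, 22} ∈ τ ✓.
Open sets in the quotient: τ_Q = {{}, {[22]}, {[21], [22]}, {[20], [21], [22]}, {[18=19], [20], [21], [22]}} (5 elements).


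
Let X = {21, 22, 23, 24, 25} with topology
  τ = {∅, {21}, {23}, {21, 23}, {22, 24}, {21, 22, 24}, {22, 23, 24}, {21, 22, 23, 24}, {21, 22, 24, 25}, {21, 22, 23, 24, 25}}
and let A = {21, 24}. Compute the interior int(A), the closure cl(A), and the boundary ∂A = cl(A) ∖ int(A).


int(A) = {21}, cl(A) = {21, 22, 24, 25}, ∂A = {22, 24, 25}.

Closed sets in (X, τ) are complements of opens:
  closed(X, τ) = {∅, {23}, {25}, {21, 25}, {23, 25}, {21, 23, 25}, {22, 24, 25}, {21, 22, 24, 25}, {22, 23, 24, 25}, {21, 22, 23, 24, 25}}.
int(A) = ⋃ {U ∈ τ : U ⊆ A}. Opens contained in A: ∅, {21}.
Taking the union of these: int(A) = {21}.
cl(A) = ⋂ {C closed : A ⊆ C}. Closed sets containing A: {21, 22, 24, 25}, {21, 22, 23, 24, 25}.
Intersecting these: cl(A) = {21, 22, 24, 25}.
∂A = cl(A) ∖ int(A) = {21, 22, 24, 25} ∖ {21} = {22, 24, 25}.


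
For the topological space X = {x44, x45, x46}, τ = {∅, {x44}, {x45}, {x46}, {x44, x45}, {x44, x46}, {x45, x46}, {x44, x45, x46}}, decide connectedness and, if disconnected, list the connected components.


(X, τ) is disconnected; components = [{x44}, {x45}, {x46}].

Find clopen sets (U ∈ τ with X ∖ U ∈ τ):
  U = ∅, X ∖ U = {x44, x45, x46} — both open, so U is clopen.
  U = {x44}, X ∖ U = {x45, x46} — both open, so U is clopen.
  U = {x45}, X ∖ U = {x44, x46} — both open, so U is clopen.
  U = {x46}, X ∖ U = {x44, x45} — both open, so U is clopen.
  U = {x44, x45}, X ∖ U = {x46} — both open, so U is clopen.
  U = {x44, x46}, X ∖ U = {x45} — both open, so U is clopen.
  U = {x45, x46}, X ∖ U = {x44} — both open, so U is clopen.
  U = {x44, x45, x46}, X ∖ U = ∅ — both open, so U is clopen.
Nontrivial clopen(s) exist: e.g. {x45, x46}. So (X, τ) is disconnected.
Compute connected components by grouping points that agree on all clopens:
  component: {x44}
  component: {x45}
  component: {x46}


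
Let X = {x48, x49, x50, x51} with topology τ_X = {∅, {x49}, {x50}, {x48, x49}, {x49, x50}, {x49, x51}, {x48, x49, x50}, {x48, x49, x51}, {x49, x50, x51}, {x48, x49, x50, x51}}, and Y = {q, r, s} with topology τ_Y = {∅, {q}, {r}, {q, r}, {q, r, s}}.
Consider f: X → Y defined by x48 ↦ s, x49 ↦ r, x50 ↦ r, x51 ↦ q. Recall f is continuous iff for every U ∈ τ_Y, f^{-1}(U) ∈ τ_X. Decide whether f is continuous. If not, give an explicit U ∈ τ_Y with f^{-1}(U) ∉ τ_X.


f is NOT continuous.

Compute f^{-1}(U) for each U ∈ τ_Y:
  U = ∅: f^{-1}(U) = ∅ ∈ τ_X ✓.
  U = {q}: f^{-1}(U) = {x51} ∉ τ_X ✗.
  U = {r}: f^{-1}(U) = {x49, x50} ∈ τ_X ✓.
  U = {q, r}: f^{-1}(U) = {x49, x50, x51} ∈ τ_X ✓.
  U = {q, r, s}: f^{-1}(U) = {x48, x49, x50, x51} ∈ τ_X ✓.
Found U = {q} with f^{-1}(U) = {x51} not in τ_X. Therefore f is NOT continuous.


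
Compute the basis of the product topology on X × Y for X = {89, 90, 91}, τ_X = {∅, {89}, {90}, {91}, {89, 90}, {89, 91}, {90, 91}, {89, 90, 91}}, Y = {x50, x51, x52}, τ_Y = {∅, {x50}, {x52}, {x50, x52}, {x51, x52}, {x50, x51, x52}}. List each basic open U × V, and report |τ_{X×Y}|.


Basis B = {∅ × ∅, {89} × {x50}, {89} × {x52}, {90} × {x50}, {90} × {x52}, {91} × {x50}, {91} × {x52}, {89} × {x50, x52}, {89, 90} × {x50}, {89, 91} × {x50}, {89} × {x51, x52}, {89, 90} × {x52}, {89, 91} × {x52}, {90} × {x50, x52}, {90, 91} × {x50}, {90} × {x51, x52}, {90, 91} × {x52}, {91} × {x50, x52}, {91} × {x51, x52}, {89} × {x50, x51, x52}, {89, 90, 91} × {x50}, {89, 90, 91} × {x52}, {90} × {x50, x51, x52}, {91} × {x50, x51, x52}, {89, 90} × {x50, x52}, {89, 91} × {x50, x52}, {89, 90} × {x51, x52}, {89, 91} × {x51, x52}, {90, 91} × {x50, x52}, {90, 91} × {x51, x52}, {89, 90} × {x50, x51, x52}, {89, 91} × {x50, x51, x52}, {89, 90, 91} × {x50, x52}, {89, 90, 91} × {x51, x52}, {90, 91} × {x50, x51, x52}, {89, 90, 91} × {x50, x51, x52}}; |τ_{X×Y}| = 216.

Enumerate products U × V with U ∈ τ_X, V ∈ τ_Y (deduplicated):
  ∅ × ∅ = {} (∅)
  {89} × {x50} = {(89,x50)}
  {89} × {x52} = {(89,x52)}
  {90} × {x50} = {(90,x50)}
  {90} × {x52} = {(90,x52)}
  {91} × {x50} = {(91,x50)}
  {91} × {x52} = {(91,x52)}
  {89} × {x50, x52} = {(89,x50), (89,x52)}
  {89, 90} × {x50} = {(89,x50), (90,x50)}
  {89, 91} × {x50} = {(89,x50), (91,x50)}
  {89} × {x51, x52} = {(89,x51), (89,x52)}
  {89, 90} × {x52} = {(89,x52), (90,x52)}
  {89, 91} × {x52} = {(89,x52), (91,x52)}
  {90} × {x50, x52} = {(90,x50), (90,x52)}
  {90, 91} × {x50} = {(90,x50), (91,x50)}
  {90} × {x51, x52} = {(90,x51), (90,x52)}
  {90, 91} × {x52} = {(90,x52), (91,x52)}
  {91} × {x50, x52} = {(91,x50), (91,x52)}
  {91} × {x51, x52} = {(91,x51), (91,x52)}
  {89} × {x50, x51, x52} = {(89,x50), (89,x51), (89,x52)}
  {89, 90, 91} × {x50} = {(89,x50), (90,x50), (91,x50)}
  {89, 90, 91} × {x52} = {(89,x52), (90,x52), (91,x52)}
  {90} × {x50, x51, x52} = {(90,x50), (90,x51), (90,x52)}
  {91} × {x50, x51, x52} = {(91,x50), (91,x51), (91,x52)}
  {89, 90} × {x50, x52} = {(89,x50), (89,x52), (90,x50), (90,x52)}
  {89, 91} × {x50, x52} = {(89,x50), (89,x52), (91,x50), (91,x52)}
  {89, 90} × {x51, x52} = {(89,x51), (89,x52), (90,x51), (90,x52)}
  {89, 91} × {x51, x52} = {(89,x51), (89,x52), (91,x51), (91,x52)}
  {90, 91} × {x50, x52} = {(90,x50), (90,x52), (91,x50), (91,x52)}
  {90, 91} × {x51, x52} = {(90,x51), (90,x52), (91,x51), (91,x52)}
  {89, 90} × {x50, x51, x52} = {(89,x50), (89,x51), (89,x52), (90,x50), (90,x51), (90,x52)}
  {89, 91} × {x50, x51, x52} = {(89,x50), (89,x51), (89,x52), (91,x50), (91,x51), (91,x52)}
  {89, 90, 91} × {x50, x52} = {(89,x50), (89,x52), (90,x50), (90,x52), (91,x50), (91,x52)}
  {89, 90, 91} × {x51, x52} = {(89,x51), (89,x52), (90,x51), (90,x52), (91,x51), (91,x52)}
  {90, 91} × {x50, x51, x52} = {(90,x50), (90,x51), (90,x52), (91,x50), (91,x51), (91,x52)}
  {89, 90, 91} × {x50, x51, x52} = {(89,x50), (89,x51), (89,x52), (90,x50), (90,x51), (90,x52), (91,x50), (91,x51), (91,x52)}
These 36 distinct sets form the basis B.
Close under arbitrary unions to get τ_{X×Y}; counting gives |τ_{X×Y}| = 216.


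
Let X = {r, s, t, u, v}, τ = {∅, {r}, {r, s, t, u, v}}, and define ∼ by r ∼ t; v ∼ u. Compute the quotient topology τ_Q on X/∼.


X/∼ = {[r=t], [s], [u=v]}; |τ_Q| = 2.

Equivalence classes: [r=t], [s], [u=v].
Quotient map π: X → X/∼ sends r ↦ [r=t], s ↦ [s], t ↦ [r=t], u ↦ [u=v], v ↦ [u=v].
For each subset V ⊆ X/∼, compute π^{-1}(V) ⊆ X and check whether π^{-1}(V) ∈ τ. V is open in τ_Q iff π^{-1}(V) ∈ τ.
  V = {}: π^{-1}(V) = ∅ ∈ τ ✓.
  V = {[r=t]}: π^{-1}(V) = {r, t} ∉ τ ✗.
  V = {[s]}: π^{-1}(V) = {s} ∉ τ ✗.
  V = {[r=t], [s]}: π^{-1}(V) = {r, s, t} ∉ τ ✗.
  V = {[u=v]}: π^{-1}(V) = {u, v} ∉ τ ✗.
  V = {[r=t], [u=v]}: π^{-1}(V) = {r, t, u, v} ∉ τ ✗.
  V = {[s], [u=v]}: π^{-1}(V) = {s, u, v} ∉ τ ✗.
  V = {[r=t], [s], [u=v]}: π^{-1}(V) = {r, s, t, u, v} ∈ τ ✓.
Open sets in the quotient: τ_Q = {{}, {[r=t], [s], [u=v]}} (2 elements).


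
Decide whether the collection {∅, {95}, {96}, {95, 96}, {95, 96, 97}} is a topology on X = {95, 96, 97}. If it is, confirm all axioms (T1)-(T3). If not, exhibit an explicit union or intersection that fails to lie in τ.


τ IS a topology on X.

Axiom (T1): ∅ ∈ τ? Yes; X ∈ τ? Yes.
Axiom (T2/T3): check pairwise unions and intersections of members of τ.
All pairwise intersections and unions checked — each lies in τ. Therefore τ satisfies (T1), (T2), (T3): it IS a topology on X.


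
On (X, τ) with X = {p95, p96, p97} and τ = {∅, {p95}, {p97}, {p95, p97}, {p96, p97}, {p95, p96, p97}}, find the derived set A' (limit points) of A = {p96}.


A' = ∅

For each x ∈ X, list the open sets U ∈ τ with x ∈ U, then check whether U ∩ (A ∖ {x}) ≠ ∅ for every such U.
  x = p95: open {p95} ∋ x has {p95} ∩ (A ∖ {p95}) = ∅, so x is NOT a limit point.
  x = p96: open {p96, p97} ∋ x has {p96, p97} ∩ (A ∖ {p96}) = ∅, so x is NOT a limit point.
  x = p97: open {p97} ∋ x has {p97} ∩ (A ∖ {p97}) = ∅, so x is NOT a limit point.
Collecting: A' = ∅.


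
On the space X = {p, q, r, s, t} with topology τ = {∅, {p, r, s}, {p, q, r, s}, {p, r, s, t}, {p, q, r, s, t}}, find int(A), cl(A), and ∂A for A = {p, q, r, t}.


int(A) = ∅, cl(A) = {p, q, r, s, t}, ∂A = {p, q, r, s, t}.

Closed sets in (X, τ) are complements of opens:
  closed(X, τ) = {∅, {q}, {t}, {q, t}, {p, q, r, s, t}}.
int(A) = ⋃ {U ∈ τ : U ⊆ A}. Opens contained in A: ∅.
Taking the union of these: int(A) = ∅.
cl(A) = ⋂ {C closed : A ⊆ C}. Closed sets containing A: {p, q, r, s, t}.
Intersecting these: cl(A) = {p, q, r, s, t}.
∂A = cl(A) ∖ int(A) = {p, q, r, s, t} ∖ ∅ = {p, q, r, s, t}.


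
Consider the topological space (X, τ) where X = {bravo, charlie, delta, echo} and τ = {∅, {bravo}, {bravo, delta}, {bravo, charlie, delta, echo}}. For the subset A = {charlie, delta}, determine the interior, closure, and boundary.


int(A) = ∅, cl(A) = {charlie, delta, echo}, ∂A = {charlie, delta, echo}.

Closed sets in (X, τ) are complements of opens:
  closed(X, τ) = {∅, {charlie, echo}, {charlie, delta, echo}, {bravo, charlie, delta, echo}}.
int(A) = ⋃ {U ∈ τ : U ⊆ A}. Opens contained in A: ∅.
Taking the union of these: int(A) = ∅.
cl(A) = ⋂ {C closed : A ⊆ C}. Closed sets containing A: {charlie, delta, echo}, {bravo, charlie, delta, echo}.
Intersecting these: cl(A) = {charlie, delta, echo}.
∂A = cl(A) ∖ int(A) = {charlie, delta, echo} ∖ ∅ = {charlie, delta, echo}.


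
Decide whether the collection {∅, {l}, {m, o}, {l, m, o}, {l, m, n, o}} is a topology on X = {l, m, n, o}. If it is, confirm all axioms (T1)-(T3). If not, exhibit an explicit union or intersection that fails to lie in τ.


τ IS a topology on X.

Axiom (T1): ∅ ∈ τ? Yes; X ∈ τ? Yes.
Axiom (T2/T3): check pairwise unions and intersections of members of τ.
All pairwise intersections and unions checked — each lies in τ. Therefore τ satisfies (T1), (T2), (T3): it IS a topology on X.


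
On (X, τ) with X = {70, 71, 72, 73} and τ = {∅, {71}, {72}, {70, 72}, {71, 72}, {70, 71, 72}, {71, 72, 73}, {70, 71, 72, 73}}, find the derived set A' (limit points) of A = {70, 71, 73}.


A' = {73}

For each x ∈ X, list the open sets U ∈ τ with x ∈ U, then check whether U ∩ (A ∖ {x}) ≠ ∅ for every such U.
  x = 70: open {70, 72} ∋ x has {70, 72} ∩ (A ∖ {70}) = ∅, so x is NOT a limit point.
  x = 71: open {71} ∋ x has {71} ∩ (A ∖ {71}) = ∅, so x is NOT a limit point.
  x = 72: open {72} ∋ x has {72} ∩ (A ∖ {72}) = ∅, so x is NOT a limit point.
  x = 73: opens ∋ x are {71, 72, 73}, {70, 71, 72, 73}; each meets A ∖ {73}, so x IS a limit point.
Collecting: A' = {73}.


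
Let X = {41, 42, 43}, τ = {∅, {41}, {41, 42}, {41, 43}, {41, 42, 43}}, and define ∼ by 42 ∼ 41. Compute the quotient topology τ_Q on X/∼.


X/∼ = {[41=42], [43]}; |τ_Q| = 3.

Equivalence classes: [41=42], [43].
Quotient map π: X → X/∼ sends 41 ↦ [41=42], 42 ↦ [41=42], 43 ↦ [43].
For each subset V ⊆ X/∼, compute π^{-1}(V) ⊆ X and check whether π^{-1}(V) ∈ τ. V is open in τ_Q iff π^{-1}(V) ∈ τ.
  V = {}: π^{-1}(V) = ∅ ∈ τ ✓.
  V = {[41=42]}: π^{-1}(V) = {41, 42} ∈ τ ✓.
  V = {[43]}: π^{-1}(V) = {43} ∉ τ ✗.
  V = {[41=42], [43]}: π^{-1}(V) = {41, 42, 43} ∈ τ ✓.
Open sets in the quotient: τ_Q = {{}, {[41=42]}, {[41=42], [43]}} (3 elements).


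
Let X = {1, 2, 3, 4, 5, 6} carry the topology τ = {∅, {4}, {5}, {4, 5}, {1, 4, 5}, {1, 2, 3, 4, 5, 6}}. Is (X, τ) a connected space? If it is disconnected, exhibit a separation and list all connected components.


(X, τ) is connected.

Find clopen sets (U ∈ τ with X ∖ U ∈ τ):
  U = ∅, X ∖ U = {1, 2, 3, 4, 5, 6} — both open, so U is clopen.
  U = {1, 2, 3, 4, 5, 6}, X ∖ U = ∅ — both open, so U is clopen.
Only trivial clopens (∅ and X) exist, so (X, τ) is connected.
Compute connected components by grouping points that agree on all clopens:
  component: {1, 2, 3, 4, 5, 6}


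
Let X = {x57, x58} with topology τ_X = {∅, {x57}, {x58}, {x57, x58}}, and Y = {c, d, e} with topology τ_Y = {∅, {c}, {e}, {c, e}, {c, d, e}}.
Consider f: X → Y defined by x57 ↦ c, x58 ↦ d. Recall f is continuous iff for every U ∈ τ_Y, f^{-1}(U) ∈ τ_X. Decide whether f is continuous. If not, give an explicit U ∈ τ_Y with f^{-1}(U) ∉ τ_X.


f IS continuous.

Compute f^{-1}(U) for each U ∈ τ_Y:
  U = ∅: f^{-1}(U) = ∅ ∈ τ_X ✓.
  U = {c}: f^{-1}(U) = {x57} ∈ τ_X ✓.
  U = {e}: f^{-1}(U) = ∅ ∈ τ_X ✓.
  U = {c, e}: f^{-1}(U) = {x57} ∈ τ_X ✓.
  U = {c, d, e}: f^{-1}(U) = {x57, x58} ∈ τ_X ✓.
Every preimage lies in τ_X, so f IS continuous.


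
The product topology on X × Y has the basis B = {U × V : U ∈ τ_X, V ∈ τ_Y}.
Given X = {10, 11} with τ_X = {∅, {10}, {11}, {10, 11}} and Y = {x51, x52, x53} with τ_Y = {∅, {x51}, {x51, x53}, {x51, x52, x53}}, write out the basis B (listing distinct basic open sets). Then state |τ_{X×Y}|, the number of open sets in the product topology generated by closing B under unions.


Basis B = {∅ × ∅, {10} × {x51}, {11} × {x51}, {10} × {x51, x53}, {10, 11} × {x51}, {11} × {x51, x53}, {10} × {x51, x52, x53}, {11} × {x51, x52, x53}, {10, 11} × {x51, x53}, {10, 11} × {x51, x52, x53}}; |τ_{X×Y}| = 16.

Enumerate products U × V with U ∈ τ_X, V ∈ τ_Y (deduplicated):
  ∅ × ∅ = {} (∅)
  {10} × {x51} = {(10,x51)}
  {11} × {x51} = {(11,x51)}
  {10} × {x51, x53} = {(10,x51), (10,x53)}
  {10, 11} × {x51} = {(10,x51), (11,x51)}
  {11} × {x51, x53} = {(11,x51), (11,x53)}
  {10} × {x51, x52, x53} = {(10,x51), (10,x52), (10,x53)}
  {11} × {x51, x52, x53} = {(11,x51), (11,x52), (11,x53)}
  {10, 11} × {x51, x53} = {(10,x51), (10,x53), (11,x51), (11,x53)}
  {10, 11} × {x51, x52, x53} = {(10,x51), (10,x52), (10,x53), (11,x51), (11,x52), (11,x53)}
These 10 distinct sets form the basis B.
Close under arbitrary unions to get τ_{X×Y}; counting gives |τ_{X×Y}| = 16.


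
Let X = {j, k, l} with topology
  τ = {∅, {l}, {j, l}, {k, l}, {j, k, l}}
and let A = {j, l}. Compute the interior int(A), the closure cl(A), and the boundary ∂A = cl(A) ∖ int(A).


int(A) = {j, l}, cl(A) = {j, k, l}, ∂A = {k}.

Closed sets in (X, τ) are complements of opens:
  closed(X, τ) = {∅, {j}, {k}, {j, k}, {j, k, l}}.
int(A) = ⋃ {U ∈ τ : U ⊆ A}. Opens contained in A: ∅, {l}, {j, l}.
Taking the union of these: int(A) = {j, l}.
cl(A) = ⋂ {C closed : A ⊆ C}. Closed sets containing A: {j, k, l}.
Intersecting these: cl(A) = {j, k, l}.
∂A = cl(A) ∖ int(A) = {j, k, l} ∖ {j, l} = {k}.


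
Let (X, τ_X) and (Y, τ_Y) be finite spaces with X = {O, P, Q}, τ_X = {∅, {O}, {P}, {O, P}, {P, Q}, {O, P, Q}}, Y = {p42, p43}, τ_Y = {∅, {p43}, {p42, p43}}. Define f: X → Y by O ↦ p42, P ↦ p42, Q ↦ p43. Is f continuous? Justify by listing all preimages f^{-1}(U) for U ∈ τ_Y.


f is NOT continuous.

Compute f^{-1}(U) for each U ∈ τ_Y:
  U = ∅: f^{-1}(U) = ∅ ∈ τ_X ✓.
  U = {p43}: f^{-1}(U) = {Q} ∉ τ_X ✗.
  U = {p42, p43}: f^{-1}(U) = {O, P, Q} ∈ τ_X ✓.
Found U = {p43} with f^{-1}(U) = {Q} not in τ_X. Therefore f is NOT continuous.


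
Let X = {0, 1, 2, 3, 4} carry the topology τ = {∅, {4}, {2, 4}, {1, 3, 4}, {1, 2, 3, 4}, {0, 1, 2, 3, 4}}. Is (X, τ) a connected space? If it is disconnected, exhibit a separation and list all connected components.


(X, τ) is connected.

Find clopen sets (U ∈ τ with X ∖ U ∈ τ):
  U = ∅, X ∖ U = {0, 1, 2, 3, 4} — both open, so U is clopen.
  U = {0, 1, 2, 3, 4}, X ∖ U = ∅ — both open, so U is clopen.
Only trivial clopens (∅ and X) exist, so (X, τ) is connected.
Compute connected components by grouping points that agree on all clopens:
  component: {0, 1, 2, 3, 4}
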